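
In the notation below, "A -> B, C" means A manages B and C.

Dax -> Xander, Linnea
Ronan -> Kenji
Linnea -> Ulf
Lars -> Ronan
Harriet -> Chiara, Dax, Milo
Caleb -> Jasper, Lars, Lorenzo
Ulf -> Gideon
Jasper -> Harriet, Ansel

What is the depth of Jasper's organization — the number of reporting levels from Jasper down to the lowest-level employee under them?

5

The longest chain under Jasper runs Jasper → Harriet → Dax → Linnea → Ulf → Gideon, which is 5 levels below Jasper.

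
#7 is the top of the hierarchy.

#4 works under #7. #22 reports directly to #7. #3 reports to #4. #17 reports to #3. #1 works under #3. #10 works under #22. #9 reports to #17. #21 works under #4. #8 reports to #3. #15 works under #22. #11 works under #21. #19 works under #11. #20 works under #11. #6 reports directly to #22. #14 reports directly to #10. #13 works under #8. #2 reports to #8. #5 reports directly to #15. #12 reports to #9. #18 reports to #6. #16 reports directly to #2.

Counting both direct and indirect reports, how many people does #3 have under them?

8

#3 directly manages #17, #1, #8. Under #17: #9, #12 (2). #1 has no reports. Under #8: #2, #16, #13 (3). So #3's organization is 3 direct reports plus everyone under them: 3 + 1 + 4 = 8.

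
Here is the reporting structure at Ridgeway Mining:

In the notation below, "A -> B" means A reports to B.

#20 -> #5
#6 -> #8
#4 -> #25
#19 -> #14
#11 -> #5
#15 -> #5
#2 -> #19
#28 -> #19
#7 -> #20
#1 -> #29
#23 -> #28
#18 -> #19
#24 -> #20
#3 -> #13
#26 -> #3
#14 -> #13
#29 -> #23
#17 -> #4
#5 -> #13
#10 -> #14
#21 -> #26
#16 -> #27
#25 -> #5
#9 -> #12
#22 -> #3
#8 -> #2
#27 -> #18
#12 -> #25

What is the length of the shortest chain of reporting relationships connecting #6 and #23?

#6 is 3 levels below #19, and #23 is 2 levels below #19 (their lowest common manager). The shortest path runs up from #6 to #19 and back down to #23: 3 + 2 = 5 links.

5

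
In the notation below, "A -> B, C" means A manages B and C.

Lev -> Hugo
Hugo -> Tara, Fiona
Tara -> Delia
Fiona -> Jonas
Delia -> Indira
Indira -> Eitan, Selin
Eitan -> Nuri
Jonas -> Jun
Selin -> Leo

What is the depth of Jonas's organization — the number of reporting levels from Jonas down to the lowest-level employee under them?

1

The longest chain under Jonas runs Jonas → Jun, which is 1 level below Jonas.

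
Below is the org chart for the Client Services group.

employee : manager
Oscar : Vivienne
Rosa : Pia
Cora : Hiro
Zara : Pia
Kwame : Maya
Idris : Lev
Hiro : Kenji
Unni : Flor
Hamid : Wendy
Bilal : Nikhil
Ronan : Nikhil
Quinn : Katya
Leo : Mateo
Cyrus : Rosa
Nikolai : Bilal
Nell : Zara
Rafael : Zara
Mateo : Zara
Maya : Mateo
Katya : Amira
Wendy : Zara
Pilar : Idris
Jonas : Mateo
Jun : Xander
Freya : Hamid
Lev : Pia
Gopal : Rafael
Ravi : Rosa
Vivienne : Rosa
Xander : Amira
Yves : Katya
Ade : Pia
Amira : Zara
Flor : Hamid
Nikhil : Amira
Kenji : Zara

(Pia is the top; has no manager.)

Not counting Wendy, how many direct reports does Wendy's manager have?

Wendy reports to Zara. Zara's other direct reports are Amira, Nell, Mateo, Rafael, Kenji — 5 peers.

5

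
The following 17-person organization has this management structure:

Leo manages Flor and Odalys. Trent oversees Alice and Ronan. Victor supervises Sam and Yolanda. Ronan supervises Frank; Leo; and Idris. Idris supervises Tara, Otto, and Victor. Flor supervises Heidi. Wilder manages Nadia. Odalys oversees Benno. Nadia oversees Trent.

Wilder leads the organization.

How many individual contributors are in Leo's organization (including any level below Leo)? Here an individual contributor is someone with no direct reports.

2

The people in Leo's organization with no one reporting to them are Heidi, Benno. That is 2.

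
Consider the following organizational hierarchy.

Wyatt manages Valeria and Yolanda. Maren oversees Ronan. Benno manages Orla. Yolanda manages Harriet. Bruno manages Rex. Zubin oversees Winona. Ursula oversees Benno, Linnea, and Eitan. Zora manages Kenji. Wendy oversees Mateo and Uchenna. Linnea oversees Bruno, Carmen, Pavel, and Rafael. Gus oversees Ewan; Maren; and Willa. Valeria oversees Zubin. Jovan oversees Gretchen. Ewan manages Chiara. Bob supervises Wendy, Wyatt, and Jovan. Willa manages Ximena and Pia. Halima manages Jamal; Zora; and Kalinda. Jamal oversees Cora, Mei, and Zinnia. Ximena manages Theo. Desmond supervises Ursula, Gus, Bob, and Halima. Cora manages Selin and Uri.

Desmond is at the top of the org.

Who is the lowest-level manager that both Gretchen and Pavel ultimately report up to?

Desmond

Gretchen's chain of managers is Jovan, Bob, Desmond. Pavel's chain of managers is Linnea, Ursula, Desmond. The first manager that appears in both chains is Desmond.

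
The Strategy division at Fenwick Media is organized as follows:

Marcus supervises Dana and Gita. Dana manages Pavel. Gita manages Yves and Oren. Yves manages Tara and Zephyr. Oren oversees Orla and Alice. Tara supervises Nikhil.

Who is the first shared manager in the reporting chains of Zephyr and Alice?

Zephyr's chain of managers is Yves, Gita, Marcus. Alice's chain of managers is Oren, Gita, Marcus. The first manager that appears in both chains is Gita.

Gita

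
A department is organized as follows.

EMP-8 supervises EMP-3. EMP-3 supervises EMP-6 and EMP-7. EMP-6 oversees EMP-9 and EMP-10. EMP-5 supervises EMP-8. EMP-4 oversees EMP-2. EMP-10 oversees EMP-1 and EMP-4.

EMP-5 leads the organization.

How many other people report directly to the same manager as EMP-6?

EMP-6 reports to EMP-3. EMP-3's other direct reports are EMP-7 — 1 peer.

1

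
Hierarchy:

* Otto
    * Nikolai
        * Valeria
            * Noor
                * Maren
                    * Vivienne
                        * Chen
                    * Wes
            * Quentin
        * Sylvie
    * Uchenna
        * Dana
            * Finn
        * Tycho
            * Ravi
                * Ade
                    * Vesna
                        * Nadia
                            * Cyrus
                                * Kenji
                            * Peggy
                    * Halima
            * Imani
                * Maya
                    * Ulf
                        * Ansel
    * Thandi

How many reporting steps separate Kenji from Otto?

8

Chain from Kenji up to Otto: Kenji → Cyrus → Nadia → Vesna → Ade → Ravi → Tycho → Uchenna → Otto. That is 8 steps up, so Kenji is 8 levels below Otto.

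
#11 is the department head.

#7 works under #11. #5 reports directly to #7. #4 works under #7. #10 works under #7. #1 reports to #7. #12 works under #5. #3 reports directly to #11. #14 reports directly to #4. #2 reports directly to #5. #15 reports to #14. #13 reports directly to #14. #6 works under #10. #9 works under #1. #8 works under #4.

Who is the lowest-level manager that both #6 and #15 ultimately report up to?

#6's chain of managers is #10, #7, #11. #15's chain of managers is #14, #4, #7, #11. The first manager that appears in both chains is #7.

#7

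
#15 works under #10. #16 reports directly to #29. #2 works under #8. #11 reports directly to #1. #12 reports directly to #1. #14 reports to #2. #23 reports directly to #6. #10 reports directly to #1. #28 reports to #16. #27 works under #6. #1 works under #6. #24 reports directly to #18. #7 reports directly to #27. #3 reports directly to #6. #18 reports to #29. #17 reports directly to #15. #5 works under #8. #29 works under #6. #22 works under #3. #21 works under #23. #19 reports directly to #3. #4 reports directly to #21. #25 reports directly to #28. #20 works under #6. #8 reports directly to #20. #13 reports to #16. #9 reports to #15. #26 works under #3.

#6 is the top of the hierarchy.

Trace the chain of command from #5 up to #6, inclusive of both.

#5 reports to #8. #8 reports to #20. #20 reports to #6. #6 is at the top.

#5 -> #8 -> #20 -> #6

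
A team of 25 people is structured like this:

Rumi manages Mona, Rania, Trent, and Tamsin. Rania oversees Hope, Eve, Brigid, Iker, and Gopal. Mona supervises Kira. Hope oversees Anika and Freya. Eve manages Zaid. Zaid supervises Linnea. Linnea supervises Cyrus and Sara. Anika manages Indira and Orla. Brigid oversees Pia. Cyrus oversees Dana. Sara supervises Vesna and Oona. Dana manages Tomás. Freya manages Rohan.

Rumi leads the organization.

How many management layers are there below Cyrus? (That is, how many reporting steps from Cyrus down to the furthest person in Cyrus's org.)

The longest chain under Cyrus runs Cyrus → Dana → Tomás, which is 2 levels below Cyrus.

2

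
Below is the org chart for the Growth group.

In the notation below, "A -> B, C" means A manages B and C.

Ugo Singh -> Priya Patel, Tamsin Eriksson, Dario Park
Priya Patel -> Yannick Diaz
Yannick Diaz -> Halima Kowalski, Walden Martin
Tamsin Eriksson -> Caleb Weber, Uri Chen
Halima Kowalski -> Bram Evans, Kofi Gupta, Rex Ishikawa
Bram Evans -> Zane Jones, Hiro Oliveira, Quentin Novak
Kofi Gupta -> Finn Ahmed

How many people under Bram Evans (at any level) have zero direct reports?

The people in Bram Evans's organization with no one reporting to them are Quentin Novak, Hiro Oliveira, Zane Jones. That is 3.

3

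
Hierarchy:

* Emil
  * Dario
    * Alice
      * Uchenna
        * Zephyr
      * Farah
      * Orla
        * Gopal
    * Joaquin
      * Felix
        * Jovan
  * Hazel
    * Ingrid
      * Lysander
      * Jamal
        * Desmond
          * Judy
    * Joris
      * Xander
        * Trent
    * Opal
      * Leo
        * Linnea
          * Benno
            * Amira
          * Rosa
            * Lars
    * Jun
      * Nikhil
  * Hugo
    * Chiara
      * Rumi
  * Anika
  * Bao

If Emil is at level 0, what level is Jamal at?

3

Chain from Jamal up to Emil: Jamal → Ingrid → Hazel → Emil. That is 3 steps up, so Jamal is 3 levels below Emil.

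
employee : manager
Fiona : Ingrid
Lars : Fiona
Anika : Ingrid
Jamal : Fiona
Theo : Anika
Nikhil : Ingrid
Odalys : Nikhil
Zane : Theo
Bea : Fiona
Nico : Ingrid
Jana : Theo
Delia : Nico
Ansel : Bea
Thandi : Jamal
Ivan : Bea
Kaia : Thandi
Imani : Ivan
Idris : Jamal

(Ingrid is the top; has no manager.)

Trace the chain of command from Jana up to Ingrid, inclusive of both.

Jana reports to Theo. Theo reports to Anika. Anika reports to Ingrid. Ingrid is at the top.

Jana -> Theo -> Anika -> Ingrid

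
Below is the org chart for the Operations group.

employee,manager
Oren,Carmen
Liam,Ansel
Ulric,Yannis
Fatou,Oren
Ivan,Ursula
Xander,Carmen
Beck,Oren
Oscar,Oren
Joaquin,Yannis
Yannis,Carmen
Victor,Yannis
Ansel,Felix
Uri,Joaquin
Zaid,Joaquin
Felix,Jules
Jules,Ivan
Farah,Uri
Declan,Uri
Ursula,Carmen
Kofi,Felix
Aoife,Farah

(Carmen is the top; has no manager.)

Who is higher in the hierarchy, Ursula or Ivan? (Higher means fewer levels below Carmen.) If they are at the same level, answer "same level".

Ursula is 1 level below Carmen; Ivan is 2. Ursula is higher.

Ursula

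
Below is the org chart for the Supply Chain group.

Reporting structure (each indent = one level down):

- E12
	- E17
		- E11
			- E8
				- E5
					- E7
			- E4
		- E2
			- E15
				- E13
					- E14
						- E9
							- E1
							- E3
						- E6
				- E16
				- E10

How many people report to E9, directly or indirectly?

2

E9 directly manages E1, E3. E1 has no reports. E3 has no reports. So E9's organization is 2 direct reports plus everyone under them: 1 + 1 = 2.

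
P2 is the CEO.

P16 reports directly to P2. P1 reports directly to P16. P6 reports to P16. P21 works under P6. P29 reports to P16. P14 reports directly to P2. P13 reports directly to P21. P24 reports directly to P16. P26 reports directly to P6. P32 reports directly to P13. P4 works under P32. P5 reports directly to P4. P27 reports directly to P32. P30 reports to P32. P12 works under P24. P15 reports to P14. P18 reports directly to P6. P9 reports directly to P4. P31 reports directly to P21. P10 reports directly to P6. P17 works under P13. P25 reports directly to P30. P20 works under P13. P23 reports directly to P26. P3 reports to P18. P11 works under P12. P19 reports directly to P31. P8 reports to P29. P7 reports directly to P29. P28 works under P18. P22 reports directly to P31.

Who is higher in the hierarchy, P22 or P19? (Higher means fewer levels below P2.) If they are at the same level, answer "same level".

Both P22 and P19 are 5 levels below P2.

same level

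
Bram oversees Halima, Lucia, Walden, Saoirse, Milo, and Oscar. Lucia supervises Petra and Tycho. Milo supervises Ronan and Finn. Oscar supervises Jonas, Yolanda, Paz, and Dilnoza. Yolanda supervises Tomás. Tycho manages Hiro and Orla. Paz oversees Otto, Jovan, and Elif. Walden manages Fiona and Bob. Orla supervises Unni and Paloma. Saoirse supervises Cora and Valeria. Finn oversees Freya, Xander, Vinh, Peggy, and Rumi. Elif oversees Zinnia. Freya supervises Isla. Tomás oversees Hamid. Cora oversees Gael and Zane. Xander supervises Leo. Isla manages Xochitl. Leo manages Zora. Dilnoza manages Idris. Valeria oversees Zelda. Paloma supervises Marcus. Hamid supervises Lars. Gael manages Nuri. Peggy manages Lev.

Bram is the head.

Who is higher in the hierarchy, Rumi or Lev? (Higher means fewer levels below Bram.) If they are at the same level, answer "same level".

Rumi

Rumi is 3 levels below Bram; Lev is 4. Rumi is higher.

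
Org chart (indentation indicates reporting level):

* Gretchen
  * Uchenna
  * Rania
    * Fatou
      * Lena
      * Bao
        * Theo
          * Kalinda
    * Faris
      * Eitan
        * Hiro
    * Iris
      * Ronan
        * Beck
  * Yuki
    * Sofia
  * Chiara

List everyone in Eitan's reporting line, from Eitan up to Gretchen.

Eitan reports to Faris. Faris reports to Rania. Rania reports to Gretchen. Gretchen is at the top.

Eitan -> Faris -> Rania -> Gretchen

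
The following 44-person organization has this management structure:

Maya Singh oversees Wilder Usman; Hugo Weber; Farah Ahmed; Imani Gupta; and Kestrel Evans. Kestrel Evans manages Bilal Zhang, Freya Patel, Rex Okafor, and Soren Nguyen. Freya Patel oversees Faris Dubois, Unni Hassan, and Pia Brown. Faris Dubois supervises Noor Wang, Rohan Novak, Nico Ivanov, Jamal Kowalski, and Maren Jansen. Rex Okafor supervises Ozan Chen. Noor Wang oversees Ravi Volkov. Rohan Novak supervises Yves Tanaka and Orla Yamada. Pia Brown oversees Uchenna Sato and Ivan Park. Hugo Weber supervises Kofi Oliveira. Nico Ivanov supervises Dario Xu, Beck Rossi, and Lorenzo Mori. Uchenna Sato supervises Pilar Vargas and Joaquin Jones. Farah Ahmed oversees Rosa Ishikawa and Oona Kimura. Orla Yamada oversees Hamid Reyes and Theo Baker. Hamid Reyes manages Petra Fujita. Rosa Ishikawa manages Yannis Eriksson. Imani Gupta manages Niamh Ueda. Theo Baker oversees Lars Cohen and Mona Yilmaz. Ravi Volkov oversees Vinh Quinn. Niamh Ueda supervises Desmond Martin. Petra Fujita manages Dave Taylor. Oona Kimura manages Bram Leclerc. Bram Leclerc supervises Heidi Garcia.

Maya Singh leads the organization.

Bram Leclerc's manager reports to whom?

Farah Ahmed

Bram Leclerc reports to Oona Kimura, and Oona Kimura reports to Farah Ahmed. So Bram Leclerc's skip-level manager is Farah Ahmed.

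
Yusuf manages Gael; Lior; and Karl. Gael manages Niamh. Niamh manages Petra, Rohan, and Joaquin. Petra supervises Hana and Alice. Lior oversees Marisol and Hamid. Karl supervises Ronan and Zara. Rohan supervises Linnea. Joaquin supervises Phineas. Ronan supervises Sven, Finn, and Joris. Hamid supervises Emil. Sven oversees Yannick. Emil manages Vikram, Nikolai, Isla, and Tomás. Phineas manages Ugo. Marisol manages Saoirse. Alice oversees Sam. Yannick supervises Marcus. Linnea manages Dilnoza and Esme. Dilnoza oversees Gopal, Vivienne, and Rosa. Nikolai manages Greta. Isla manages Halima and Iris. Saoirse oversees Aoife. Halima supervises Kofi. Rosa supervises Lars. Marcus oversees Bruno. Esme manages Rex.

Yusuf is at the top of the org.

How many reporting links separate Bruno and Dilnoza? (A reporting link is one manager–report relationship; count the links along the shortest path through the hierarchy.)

Bruno is 6 levels below Yusuf, and Dilnoza is 5 levels below Yusuf (their lowest common manager). The shortest path runs up from Bruno to Yusuf and back down to Dilnoza: 6 + 5 = 11 links.

11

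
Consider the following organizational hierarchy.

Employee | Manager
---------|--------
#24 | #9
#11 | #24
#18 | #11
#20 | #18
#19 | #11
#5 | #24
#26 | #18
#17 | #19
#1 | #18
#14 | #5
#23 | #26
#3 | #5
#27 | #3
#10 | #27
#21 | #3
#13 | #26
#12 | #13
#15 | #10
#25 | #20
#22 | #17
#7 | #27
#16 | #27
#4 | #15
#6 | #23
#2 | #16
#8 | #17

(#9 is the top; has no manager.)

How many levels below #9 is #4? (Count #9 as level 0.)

7

Chain from #4 up to #9: #4 → #15 → #10 → #27 → #3 → #5 → #24 → #9. That is 7 steps up, so #4 is 7 levels below #9.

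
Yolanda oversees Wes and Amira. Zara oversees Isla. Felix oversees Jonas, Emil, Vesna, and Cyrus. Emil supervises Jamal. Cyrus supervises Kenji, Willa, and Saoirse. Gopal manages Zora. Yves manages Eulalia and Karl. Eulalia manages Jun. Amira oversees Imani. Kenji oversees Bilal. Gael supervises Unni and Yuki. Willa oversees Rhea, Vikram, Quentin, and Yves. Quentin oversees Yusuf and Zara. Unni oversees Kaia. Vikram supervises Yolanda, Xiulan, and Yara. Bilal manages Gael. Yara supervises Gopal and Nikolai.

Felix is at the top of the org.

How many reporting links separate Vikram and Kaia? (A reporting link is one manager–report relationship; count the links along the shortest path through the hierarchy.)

Vikram is 2 levels below Cyrus, and Kaia is 5 levels below Cyrus (their lowest common manager). The shortest path runs up from Vikram to Cyrus and back down to Kaia: 2 + 5 = 7 links.

7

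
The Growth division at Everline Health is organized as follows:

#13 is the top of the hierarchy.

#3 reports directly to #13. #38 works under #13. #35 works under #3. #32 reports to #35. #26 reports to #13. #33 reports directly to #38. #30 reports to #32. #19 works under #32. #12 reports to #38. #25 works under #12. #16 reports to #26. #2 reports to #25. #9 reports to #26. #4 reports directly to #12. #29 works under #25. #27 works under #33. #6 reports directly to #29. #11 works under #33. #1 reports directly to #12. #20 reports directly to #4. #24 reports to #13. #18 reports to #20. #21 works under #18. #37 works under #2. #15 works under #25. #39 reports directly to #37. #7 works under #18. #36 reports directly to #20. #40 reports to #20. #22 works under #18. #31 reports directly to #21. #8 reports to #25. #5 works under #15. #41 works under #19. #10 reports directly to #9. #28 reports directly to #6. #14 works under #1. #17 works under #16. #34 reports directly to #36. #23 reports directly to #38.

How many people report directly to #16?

1

#16 directly manages #17. That is 1 direct report.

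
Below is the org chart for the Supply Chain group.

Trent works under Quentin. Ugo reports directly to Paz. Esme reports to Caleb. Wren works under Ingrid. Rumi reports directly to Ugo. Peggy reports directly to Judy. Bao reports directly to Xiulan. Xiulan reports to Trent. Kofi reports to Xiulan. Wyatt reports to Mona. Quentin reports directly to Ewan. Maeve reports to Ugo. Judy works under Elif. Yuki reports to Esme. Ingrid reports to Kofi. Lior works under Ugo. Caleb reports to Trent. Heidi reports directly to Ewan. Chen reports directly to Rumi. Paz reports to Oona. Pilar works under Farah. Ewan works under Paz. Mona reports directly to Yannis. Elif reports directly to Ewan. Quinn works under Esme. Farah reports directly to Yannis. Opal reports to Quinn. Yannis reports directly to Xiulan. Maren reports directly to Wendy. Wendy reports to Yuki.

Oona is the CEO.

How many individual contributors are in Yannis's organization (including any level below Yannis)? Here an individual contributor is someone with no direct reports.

2

The people in Yannis's organization with no one reporting to them are Pilar, Wyatt. That is 2.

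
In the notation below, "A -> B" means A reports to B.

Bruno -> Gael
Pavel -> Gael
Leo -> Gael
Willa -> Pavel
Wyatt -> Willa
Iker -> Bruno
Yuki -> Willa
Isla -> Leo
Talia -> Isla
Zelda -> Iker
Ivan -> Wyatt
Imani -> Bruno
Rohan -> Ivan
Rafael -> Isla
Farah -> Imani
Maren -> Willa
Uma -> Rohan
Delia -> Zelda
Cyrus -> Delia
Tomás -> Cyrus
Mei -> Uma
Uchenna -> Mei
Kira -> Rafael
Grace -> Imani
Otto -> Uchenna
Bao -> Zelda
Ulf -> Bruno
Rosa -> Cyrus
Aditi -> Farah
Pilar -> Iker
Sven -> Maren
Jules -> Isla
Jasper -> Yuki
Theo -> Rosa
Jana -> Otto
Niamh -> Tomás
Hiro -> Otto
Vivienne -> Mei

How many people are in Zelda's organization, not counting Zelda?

7

Zelda directly manages Delia, Bao. Under Delia: Cyrus, Rosa, Theo, Tomás, Niamh (5). Bao has no reports. So Zelda's organization is 2 direct reports plus everyone under them: 6 + 1 = 7.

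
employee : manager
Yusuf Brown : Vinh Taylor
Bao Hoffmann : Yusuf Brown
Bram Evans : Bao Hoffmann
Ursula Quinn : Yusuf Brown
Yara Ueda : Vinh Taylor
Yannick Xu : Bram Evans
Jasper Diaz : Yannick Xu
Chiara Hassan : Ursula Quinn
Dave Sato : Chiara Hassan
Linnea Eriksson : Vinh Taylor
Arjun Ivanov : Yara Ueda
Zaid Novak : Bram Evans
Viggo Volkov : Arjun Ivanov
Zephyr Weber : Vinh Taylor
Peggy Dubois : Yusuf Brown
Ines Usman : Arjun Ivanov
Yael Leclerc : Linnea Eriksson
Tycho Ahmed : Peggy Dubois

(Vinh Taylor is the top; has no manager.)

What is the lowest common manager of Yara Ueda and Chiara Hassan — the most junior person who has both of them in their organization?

Yara Ueda's chain of managers is Vinh Taylor. Chiara Hassan's chain of managers is Ursula Quinn, Yusuf Brown, Vinh Taylor. The first manager that appears in both chains is Vinh Taylor.

Vinh Taylor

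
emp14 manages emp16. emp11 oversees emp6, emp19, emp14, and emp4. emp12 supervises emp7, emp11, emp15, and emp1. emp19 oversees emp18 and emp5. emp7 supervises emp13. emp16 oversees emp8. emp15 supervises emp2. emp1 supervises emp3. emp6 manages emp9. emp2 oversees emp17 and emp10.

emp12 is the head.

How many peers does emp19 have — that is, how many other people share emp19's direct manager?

emp19 reports to emp11. emp11's other direct reports are emp14, emp6, emp4 — 3 peers.

3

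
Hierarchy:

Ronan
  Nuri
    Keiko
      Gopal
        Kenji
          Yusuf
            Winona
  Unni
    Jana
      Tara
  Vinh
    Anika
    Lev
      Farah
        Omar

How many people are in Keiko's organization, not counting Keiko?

Keiko directly manages Gopal. Under Gopal: Kenji, Yusuf, Winona (3). That's 4 in total.

4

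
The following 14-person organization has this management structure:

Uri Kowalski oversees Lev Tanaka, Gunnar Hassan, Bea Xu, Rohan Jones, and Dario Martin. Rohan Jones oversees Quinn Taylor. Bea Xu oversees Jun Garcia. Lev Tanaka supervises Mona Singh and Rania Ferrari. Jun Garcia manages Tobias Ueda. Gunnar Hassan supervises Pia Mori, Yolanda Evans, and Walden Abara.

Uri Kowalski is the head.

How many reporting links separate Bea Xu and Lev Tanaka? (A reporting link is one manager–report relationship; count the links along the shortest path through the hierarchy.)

Bea Xu is 1 level below Uri Kowalski, and Lev Tanaka is 1 level below Uri Kowalski (their lowest common manager). The shortest path runs up from Bea Xu to Uri Kowalski and back down to Lev Tanaka: 1 + 1 = 2 links.

2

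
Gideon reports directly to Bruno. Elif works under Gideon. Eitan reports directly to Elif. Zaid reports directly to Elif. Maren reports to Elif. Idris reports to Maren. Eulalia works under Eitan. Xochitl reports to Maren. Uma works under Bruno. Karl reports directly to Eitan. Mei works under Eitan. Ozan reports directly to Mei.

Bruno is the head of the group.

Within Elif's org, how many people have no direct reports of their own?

The people in Elif's organization with no one reporting to them are Xochitl, Idris, Zaid, Ozan, Karl, Eulalia. That is 6.

6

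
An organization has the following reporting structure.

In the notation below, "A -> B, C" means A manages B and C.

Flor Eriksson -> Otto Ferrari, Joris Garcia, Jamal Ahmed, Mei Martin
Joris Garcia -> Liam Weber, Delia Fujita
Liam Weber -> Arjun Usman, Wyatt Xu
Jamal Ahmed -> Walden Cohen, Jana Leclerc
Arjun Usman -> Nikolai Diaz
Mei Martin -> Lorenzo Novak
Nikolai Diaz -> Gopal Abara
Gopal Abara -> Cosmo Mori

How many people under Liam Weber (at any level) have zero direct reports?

The people in Liam Weber's organization with no one reporting to them are Wyatt Xu, Cosmo Mori. That is 2.

2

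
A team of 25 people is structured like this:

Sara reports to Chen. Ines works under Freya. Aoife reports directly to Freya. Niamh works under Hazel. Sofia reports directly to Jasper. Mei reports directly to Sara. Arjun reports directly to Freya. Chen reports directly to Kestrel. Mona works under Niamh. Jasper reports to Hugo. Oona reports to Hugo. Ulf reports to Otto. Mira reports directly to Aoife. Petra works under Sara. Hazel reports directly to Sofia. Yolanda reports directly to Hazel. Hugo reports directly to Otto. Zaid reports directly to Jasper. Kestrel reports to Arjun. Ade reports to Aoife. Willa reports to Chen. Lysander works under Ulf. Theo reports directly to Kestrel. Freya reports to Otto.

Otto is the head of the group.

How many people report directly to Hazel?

Hazel directly manages Niamh, Yolanda. That is 2 direct reports.

2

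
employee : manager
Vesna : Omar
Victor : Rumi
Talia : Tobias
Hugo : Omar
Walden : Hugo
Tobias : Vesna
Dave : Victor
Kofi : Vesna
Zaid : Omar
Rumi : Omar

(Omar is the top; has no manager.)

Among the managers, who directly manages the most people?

Direct-report counts: Omar has 4; Hugo has 1; Rumi has 1; Victor has 1; Vesna has 2; Tobias has 1. The largest is 4, held by Omar.

Omar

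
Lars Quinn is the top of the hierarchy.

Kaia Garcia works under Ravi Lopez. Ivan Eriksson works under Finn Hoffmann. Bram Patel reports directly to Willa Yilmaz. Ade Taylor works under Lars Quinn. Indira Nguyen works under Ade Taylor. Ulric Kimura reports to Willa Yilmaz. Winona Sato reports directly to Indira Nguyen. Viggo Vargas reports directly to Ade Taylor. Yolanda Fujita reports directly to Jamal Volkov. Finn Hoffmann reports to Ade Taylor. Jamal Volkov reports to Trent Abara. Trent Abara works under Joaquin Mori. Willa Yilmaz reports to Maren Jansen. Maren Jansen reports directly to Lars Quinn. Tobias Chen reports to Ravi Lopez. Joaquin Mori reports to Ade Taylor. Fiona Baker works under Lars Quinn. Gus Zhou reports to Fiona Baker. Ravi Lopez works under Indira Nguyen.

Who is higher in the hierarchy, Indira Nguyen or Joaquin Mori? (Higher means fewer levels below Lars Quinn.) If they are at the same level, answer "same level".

Both Indira Nguyen and Joaquin Mori are 2 levels below Lars Quinn.

same level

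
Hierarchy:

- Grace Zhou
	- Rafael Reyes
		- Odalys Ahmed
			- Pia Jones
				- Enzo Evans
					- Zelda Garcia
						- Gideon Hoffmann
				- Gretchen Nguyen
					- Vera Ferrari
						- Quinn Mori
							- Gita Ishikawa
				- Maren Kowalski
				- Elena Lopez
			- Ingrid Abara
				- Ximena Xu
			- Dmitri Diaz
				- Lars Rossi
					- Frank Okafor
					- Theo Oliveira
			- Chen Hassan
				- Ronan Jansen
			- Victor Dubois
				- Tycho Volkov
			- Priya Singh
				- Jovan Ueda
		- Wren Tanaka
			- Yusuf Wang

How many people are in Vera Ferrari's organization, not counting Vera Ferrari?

2

Vera Ferrari directly manages Quinn Mori. Under Quinn Mori: Gita Ishikawa (1). That's 2 in total.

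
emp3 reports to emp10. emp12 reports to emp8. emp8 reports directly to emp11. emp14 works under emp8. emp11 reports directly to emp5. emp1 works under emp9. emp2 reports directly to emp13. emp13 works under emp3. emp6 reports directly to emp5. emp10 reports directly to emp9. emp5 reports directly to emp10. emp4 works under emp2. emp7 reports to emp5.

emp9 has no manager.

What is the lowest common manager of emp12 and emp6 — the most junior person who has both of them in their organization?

emp5

emp12's chain of managers is emp8, emp11, emp5, emp10, emp9. emp6's chain of managers is emp5, emp10, emp9. The first manager that appears in both chains is emp5.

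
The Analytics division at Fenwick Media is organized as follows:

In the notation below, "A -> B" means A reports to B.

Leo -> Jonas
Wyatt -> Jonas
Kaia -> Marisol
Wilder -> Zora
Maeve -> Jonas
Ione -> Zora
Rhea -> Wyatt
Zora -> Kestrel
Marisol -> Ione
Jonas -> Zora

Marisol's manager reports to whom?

Marisol reports to Ione, and Ione reports to Zora. So Marisol's skip-level manager is Zora.

Zora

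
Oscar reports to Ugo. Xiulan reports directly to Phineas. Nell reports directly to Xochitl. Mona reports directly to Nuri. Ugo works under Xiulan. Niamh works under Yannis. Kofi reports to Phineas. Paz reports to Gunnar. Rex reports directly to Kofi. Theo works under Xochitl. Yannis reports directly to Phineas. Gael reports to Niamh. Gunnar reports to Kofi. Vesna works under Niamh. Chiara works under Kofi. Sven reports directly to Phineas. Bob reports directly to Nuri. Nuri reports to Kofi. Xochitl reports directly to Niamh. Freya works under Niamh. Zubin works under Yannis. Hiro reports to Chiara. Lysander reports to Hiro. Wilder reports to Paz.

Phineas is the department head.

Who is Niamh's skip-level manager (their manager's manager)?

Phineas

Niamh reports to Yannis, and Yannis reports to Phineas. So Niamh's skip-level manager is Phineas.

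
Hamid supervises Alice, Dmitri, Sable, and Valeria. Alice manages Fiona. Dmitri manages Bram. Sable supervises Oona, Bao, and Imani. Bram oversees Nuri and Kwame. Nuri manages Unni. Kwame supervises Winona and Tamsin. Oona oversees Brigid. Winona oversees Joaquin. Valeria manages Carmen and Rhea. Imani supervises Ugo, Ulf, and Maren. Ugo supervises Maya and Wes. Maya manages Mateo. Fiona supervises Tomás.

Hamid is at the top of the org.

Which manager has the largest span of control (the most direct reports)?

Hamid

Direct-report counts: Hamid has 4; Valeria has 2; Sable has 3; Imani has 3; Ugo has 2; Maya has 1; Oona has 1; Dmitri has 1; Bram has 2; Kwame has 2; Winona has 1; Nuri has 1; Alice has 1; Fiona has 1. The largest is 4, held by Hamid.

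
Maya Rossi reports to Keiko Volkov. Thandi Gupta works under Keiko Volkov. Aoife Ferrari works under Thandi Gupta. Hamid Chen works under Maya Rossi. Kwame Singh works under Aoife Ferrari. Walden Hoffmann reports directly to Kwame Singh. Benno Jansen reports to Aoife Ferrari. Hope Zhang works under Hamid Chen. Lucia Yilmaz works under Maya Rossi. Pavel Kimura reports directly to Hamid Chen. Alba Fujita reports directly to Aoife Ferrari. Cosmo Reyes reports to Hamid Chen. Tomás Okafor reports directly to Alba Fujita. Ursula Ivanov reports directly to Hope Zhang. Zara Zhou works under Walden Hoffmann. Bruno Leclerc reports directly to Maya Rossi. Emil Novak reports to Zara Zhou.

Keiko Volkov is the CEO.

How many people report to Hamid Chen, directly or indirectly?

Hamid Chen directly manages Hope Zhang, Pavel Kimura, Cosmo Reyes. Under Hope Zhang: Ursula Ivanov (1). Pavel Kimura has no reports. Cosmo Reyes has no reports. So Hamid Chen's organization is 3 direct reports plus everyone under them: 2 + 1 + 1 = 4.

4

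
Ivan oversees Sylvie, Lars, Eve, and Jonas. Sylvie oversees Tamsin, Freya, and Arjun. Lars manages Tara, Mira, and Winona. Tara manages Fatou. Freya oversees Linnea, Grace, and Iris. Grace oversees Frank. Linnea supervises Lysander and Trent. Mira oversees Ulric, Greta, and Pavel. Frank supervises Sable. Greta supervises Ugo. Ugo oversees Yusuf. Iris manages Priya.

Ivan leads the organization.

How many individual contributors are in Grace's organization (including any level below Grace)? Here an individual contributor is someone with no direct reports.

The only person in Grace's organization with no one reporting to them is Sable. That is 1.

1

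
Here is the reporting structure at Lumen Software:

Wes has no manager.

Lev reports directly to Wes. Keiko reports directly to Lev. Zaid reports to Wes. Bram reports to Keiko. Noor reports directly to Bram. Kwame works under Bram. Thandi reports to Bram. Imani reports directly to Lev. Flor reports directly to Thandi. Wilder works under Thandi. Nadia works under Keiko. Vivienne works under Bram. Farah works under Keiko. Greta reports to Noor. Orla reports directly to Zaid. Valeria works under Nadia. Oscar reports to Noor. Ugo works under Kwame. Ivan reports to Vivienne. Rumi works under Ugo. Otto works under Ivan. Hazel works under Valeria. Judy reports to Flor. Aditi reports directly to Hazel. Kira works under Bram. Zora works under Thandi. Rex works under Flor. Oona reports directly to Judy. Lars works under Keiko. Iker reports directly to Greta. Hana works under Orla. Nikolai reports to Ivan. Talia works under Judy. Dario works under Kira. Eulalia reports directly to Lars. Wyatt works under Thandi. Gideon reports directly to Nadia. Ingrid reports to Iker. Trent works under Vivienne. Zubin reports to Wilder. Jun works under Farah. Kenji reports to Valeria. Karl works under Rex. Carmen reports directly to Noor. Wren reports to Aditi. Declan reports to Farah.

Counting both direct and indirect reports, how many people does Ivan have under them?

Ivan directly manages Otto, Nikolai. Otto has no reports. Nikolai has no reports. So Ivan's organization is 2 direct reports plus everyone under them: 1 + 1 = 2.

2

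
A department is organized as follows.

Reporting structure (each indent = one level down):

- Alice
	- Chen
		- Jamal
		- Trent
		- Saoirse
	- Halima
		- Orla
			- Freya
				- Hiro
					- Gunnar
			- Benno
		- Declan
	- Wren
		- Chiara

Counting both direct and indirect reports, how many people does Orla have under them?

4

Orla directly manages Freya, Benno. Under Freya: Hiro, Gunnar (2). Benno has no reports. So Orla's organization is 2 direct reports plus everyone under them: 3 + 1 = 4.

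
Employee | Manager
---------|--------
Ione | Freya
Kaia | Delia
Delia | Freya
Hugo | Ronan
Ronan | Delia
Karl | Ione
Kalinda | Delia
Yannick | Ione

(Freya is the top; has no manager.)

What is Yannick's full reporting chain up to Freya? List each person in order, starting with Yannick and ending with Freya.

Yannick reports to Ione. Ione reports to Freya. Freya is at the top.

Yannick -> Ione -> Freya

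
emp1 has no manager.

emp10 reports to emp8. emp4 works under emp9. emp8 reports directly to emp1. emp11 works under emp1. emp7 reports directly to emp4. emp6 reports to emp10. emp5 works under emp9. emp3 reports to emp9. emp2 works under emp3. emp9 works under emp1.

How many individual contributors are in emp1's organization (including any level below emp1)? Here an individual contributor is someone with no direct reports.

The people in emp1's organization with no one reporting to them are emp11, emp6, emp7, emp5, emp2. That is 5.

5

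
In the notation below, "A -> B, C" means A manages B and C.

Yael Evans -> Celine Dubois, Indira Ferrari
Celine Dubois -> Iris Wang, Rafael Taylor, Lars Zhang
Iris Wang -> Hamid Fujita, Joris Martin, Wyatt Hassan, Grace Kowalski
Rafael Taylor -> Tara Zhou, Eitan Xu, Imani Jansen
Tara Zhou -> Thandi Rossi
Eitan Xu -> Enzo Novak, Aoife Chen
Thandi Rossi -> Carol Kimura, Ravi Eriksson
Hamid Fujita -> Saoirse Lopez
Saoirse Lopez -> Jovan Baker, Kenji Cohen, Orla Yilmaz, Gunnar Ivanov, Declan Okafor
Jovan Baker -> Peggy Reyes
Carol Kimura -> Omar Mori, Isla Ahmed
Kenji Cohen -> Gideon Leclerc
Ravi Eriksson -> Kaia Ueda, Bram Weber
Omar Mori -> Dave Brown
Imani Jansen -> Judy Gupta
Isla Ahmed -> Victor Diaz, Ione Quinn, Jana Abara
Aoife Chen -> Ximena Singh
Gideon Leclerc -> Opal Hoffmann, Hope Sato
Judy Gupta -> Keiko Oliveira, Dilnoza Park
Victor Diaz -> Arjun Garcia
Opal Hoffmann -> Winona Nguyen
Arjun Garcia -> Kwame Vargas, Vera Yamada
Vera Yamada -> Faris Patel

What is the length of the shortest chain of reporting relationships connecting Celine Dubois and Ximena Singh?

4

Ximena Singh is in Celine Dubois's organization: the chain from Ximena Singh up to Celine Dubois is Ximena Singh → Aoife Chen → Eitan Xu → Rafael Taylor → Celine Dubois, which is 4 links.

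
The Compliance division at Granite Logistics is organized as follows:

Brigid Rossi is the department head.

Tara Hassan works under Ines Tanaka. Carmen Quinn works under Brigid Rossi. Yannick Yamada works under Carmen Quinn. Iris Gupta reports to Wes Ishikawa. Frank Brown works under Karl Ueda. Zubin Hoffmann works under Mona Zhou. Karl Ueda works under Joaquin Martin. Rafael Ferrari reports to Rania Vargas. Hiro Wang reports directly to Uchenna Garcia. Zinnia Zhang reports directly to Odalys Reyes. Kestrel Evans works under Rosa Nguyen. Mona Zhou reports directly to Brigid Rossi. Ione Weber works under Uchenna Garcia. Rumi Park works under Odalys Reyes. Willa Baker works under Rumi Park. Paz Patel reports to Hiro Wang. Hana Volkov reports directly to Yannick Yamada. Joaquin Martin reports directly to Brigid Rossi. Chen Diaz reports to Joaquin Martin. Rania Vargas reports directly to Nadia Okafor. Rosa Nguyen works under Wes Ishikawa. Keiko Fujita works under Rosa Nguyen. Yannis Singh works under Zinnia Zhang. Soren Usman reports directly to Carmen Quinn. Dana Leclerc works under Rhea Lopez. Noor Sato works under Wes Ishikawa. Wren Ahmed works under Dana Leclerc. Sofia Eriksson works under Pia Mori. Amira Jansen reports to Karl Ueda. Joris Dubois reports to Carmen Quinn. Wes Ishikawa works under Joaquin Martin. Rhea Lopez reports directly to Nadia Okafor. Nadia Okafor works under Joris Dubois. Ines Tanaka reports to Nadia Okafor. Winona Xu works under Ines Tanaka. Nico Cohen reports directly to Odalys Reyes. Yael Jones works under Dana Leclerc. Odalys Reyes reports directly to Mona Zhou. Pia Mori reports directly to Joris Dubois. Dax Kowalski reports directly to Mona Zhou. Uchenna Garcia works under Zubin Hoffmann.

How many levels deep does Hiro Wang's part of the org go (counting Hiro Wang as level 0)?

1

The longest chain under Hiro Wang runs Hiro Wang → Paz Patel, which is 1 level below Hiro Wang.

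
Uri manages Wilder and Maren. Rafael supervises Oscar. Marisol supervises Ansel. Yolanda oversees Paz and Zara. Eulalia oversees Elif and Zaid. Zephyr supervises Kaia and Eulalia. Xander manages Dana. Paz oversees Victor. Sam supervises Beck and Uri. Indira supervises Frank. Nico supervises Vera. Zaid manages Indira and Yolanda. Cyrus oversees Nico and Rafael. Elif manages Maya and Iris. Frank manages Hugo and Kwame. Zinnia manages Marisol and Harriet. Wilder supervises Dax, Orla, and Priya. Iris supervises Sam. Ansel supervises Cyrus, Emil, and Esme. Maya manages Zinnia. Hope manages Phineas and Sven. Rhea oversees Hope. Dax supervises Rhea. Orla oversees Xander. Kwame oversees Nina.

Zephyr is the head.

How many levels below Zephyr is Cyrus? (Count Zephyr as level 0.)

Chain from Cyrus up to Zephyr: Cyrus → Ansel → Marisol → Zinnia → Maya → Elif → Eulalia → Zephyr. That is 7 steps up, so Cyrus is 7 levels below Zephyr.

7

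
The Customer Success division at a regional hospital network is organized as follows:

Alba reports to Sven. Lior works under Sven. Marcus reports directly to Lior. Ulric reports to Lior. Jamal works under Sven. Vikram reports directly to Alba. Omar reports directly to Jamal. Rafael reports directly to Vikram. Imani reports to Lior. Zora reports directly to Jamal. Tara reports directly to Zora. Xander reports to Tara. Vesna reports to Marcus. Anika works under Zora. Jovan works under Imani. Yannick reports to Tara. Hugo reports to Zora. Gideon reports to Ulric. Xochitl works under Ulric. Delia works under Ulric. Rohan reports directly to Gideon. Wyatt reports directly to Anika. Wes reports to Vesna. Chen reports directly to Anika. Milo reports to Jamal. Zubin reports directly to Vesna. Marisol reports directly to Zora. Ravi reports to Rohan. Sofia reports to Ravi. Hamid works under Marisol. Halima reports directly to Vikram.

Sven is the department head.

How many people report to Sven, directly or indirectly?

Sven directly manages Alba, Lior, Jamal. Under Alba: Vikram, Halima, Rafael (3). Under Lior: Imani, Jovan, Ulric, Delia, Xochitl, Gideon, Rohan, Ravi, Sofia, Marcus, Vesna, Zubin, Wes (13). Under Jamal: Milo, Zora, Marisol, Hamid, Hugo, Anika, Chen, Wyatt, Tara, Yannick, Xander, Omar (12). So Sven's organization is 3 direct reports plus everyone under them: 4 + 14 + 13 = 31.

31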